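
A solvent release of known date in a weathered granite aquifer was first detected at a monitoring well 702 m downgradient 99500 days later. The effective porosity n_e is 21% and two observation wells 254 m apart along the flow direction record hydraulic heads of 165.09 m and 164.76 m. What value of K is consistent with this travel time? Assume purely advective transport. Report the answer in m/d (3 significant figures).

Hydraulic gradient i = (165.09 − 164.76) / 254 = 0.33 / 254 = 0.001299
v = L / t = 702 / 99500 = 0.007055 m/d
K = v · n / i = 0.007055 × 0.21 / 0.001299 = 1.14 m/d

1.14 m/d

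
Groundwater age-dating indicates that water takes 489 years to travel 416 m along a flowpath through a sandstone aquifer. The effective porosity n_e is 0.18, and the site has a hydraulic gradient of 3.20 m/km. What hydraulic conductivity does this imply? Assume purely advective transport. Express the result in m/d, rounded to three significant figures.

t = 489 years = 178500 d
v = L / t = 416 / 178500 = 0.002331 m/d
K = v · n / i = 0.002331 × 0.18 / 0.0032 = 0.131 m/d

0.131 m/d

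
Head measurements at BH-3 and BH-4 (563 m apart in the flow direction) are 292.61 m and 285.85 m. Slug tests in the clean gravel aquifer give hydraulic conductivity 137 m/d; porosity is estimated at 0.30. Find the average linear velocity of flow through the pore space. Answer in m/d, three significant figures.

5.48 m/d

Hydraulic gradient i = (292.61 − 285.85) / 563 = 6.76 / 563 = 0.01201
Specific discharge q = 137 × 0.01201 = 1.645 m/d
v = Ki/n = 137·0.01201/0.30 = 5.483 m/d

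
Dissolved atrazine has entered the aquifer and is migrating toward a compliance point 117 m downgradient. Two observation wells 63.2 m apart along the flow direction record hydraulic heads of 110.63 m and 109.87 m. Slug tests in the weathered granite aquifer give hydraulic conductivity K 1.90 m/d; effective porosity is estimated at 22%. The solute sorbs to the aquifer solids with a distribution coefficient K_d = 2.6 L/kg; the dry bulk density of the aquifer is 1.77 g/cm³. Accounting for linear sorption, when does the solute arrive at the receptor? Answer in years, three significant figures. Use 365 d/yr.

Hydraulic gradient i = (110.63 − 109.87) / 63.2 = 0.76 / 63.2 = 0.01203
q = Ki = 1.90 × 0.01203 = 0.02285 m/d
v_s = q/n_e = 0.02285/0.22 = 0.1039 m/d
Retardation R = 1 + ρ_b·K_d/n = 1 + 1.77×2.6/0.22 = 21.92
Contaminant velocity v_c = v/R = 0.1039/21.92 = 0.004738 m/d
t = L/v_c = 117/0.004738 = 24690 d
   = 24690/365 = 67.7 yr

67.7 years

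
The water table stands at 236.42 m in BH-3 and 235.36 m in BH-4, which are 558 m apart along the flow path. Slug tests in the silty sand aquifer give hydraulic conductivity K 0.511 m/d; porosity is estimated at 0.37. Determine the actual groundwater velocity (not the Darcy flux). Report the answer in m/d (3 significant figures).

0.00262 m/d

Hydraulic gradient i = (236.42 − 235.36) / 558 = 1.06 / 558 = 0.001900
q = Ki = 0.511 × 0.001900 = 9.707e-4 m/d
v_s = q/n_e = 9.707e-4/0.37 = 0.002624 m/d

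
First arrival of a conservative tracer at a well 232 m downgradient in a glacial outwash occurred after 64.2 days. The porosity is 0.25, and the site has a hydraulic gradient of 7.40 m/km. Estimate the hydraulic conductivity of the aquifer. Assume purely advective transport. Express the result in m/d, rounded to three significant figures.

122 m/d

v = L / t = 232 / 64.2 = 3.614 m/d
K = v · n / i = 3.614 × 0.25 / 0.0074 = 122 m/d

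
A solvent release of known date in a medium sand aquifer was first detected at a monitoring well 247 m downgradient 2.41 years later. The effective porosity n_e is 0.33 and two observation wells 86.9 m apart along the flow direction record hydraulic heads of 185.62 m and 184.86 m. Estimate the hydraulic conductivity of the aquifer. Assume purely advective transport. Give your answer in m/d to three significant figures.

Hydraulic gradient i = (185.62 − 184.86) / 86.9 = 0.76 / 86.9 = 0.008746
t = 2.41 years = 879.7 d
v = L / t = 247 / 879.7 = 0.2808 m/d
K = v · n / i = 0.2808 × 0.33 / 0.008746 = 10.6 m/d

10.6 m/d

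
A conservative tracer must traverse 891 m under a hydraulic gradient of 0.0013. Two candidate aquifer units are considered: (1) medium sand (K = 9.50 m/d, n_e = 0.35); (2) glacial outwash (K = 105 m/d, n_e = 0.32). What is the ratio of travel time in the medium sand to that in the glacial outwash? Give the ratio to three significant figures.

12.1

Unit 1 (medium sand): v = 9.50×0.0013/0.35 = 0.03529 m/d, t = 891/0.03529 = 25250 d
Unit 2 (glacial outwash): v = 105×0.0013/0.32 = 0.4266 m/d, t = 891/0.4266 = 2089 d
t(medium sand) / t(glacial outwash) = 25250/2089 = 12.1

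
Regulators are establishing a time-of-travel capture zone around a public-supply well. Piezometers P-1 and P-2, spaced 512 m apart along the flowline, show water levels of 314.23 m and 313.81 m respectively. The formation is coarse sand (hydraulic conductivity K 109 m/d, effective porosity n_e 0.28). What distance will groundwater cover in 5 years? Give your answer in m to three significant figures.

Hydraulic gradient i = (314.23 − 313.81) / 512 = 0.42 / 512 = 8.203e-4
Specific discharge q = 109 × 8.203e-4 = 0.08941 m/d
Average linear velocity = 0.08941 / 0.28 = 0.3193 m/d
T = 5 yr × 365 = 1825 d
L = v × T = 0.3193 × 1825 = 582.8 m

583 m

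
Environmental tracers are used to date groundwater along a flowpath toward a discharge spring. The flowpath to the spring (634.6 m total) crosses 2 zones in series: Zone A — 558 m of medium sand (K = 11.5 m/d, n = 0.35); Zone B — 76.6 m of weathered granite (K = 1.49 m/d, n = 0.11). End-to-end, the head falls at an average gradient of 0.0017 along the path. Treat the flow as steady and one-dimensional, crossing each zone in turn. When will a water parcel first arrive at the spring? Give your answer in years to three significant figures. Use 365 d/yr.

Continuity: the same q passes through each zone, so ΔH = q·Σ(L_j/K_j) — the zones act as resistances in series.
Σ(L/K) = 558/11.5 + 76.6/1.49 = 48.52 + 51.41 = 99.93 d
K_eq = L_total / Σ(L/K) = 634.6 / 99.93 = 6.350 m/d
q = K_eq · i = 6.350 × 0.0017 = 0.01080 m/d (same in every zone)
Zone A: v = q/n = 0.01080/0.35 = 0.03084 m/d → t_A = 558/0.03084 = 18090 d
Zone B: v = q/n = 0.01080/0.11 = 0.09814 m/d → t_B = 76.6/0.09814 = 780.5 d
Total t = 18090 + 780.5 = 18870 d
   = 18870 / 365 = 51.7 yr

51.7 years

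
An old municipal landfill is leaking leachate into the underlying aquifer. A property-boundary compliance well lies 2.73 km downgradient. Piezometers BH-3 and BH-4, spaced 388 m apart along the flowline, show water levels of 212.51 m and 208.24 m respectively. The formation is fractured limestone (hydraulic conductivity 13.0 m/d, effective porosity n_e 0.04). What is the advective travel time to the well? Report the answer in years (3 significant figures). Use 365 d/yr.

2.09 years

Hydraulic gradient i = (212.51 − 208.24) / 388 = 4.27 / 388 = 0.01101
Specific discharge q = 13.0 × 0.01101 = 0.1431 m/d
Seepage velocity v = q / n = 0.1431 / 0.04 = 3.577 m/d
L = 2.73 km = 2730 m
t = L / v = 2730 / 3.577 = 763.3 d
   = 763.3 / 365 = 2.09 yr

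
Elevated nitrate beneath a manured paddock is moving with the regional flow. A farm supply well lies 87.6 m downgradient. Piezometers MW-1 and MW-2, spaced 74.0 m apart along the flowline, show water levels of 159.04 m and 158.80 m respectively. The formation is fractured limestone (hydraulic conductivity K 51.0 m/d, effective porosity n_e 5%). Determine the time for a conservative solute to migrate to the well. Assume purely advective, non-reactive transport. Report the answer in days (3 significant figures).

26.5 days

Hydraulic gradient i = (159.04 − 158.80) / 74.0 = 0.24 / 74.0 = 0.003243
q = Ki = 51.0 × 0.003243 = 0.1654 m/d
Average linear velocity = 0.1654 / 0.05 = 3.308 m/d
t = L / v = 87.6 / 3.308 = 26.48 d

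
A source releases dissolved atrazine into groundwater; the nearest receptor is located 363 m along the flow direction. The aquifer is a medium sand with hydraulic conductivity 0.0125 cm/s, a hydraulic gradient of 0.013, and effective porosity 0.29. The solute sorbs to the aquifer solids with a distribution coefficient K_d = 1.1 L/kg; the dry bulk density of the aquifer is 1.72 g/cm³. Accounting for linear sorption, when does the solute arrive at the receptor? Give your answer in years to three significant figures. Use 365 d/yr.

15.5 years

K = 0.0125 cm/s × 864 = 10.80 m/d
q = Ki = 10.80 × 0.013 = 0.1404 m/d
v_s = q/n_e = 0.1404/0.29 = 0.4841 m/d
Retardation R = 1 + ρ_b·K_d/n = 1 + 1.72×1.1/0.29 = 7.524
Contaminant velocity v_c = v/R = 0.4841/7.524 = 0.06434 m/d
t = L/v_c = 363/0.06434 = 5641 d
   = 5641/365 = 15.5 yr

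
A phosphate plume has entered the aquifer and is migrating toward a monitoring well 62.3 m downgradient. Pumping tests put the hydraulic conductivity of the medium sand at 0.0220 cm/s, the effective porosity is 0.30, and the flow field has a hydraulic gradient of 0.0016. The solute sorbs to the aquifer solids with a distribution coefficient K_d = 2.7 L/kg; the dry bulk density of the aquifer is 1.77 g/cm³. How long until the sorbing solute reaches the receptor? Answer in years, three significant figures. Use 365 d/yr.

K = 0.0220 cm/s × 864 = 19.01 m/d
q = Ki = 19.01 × 0.0016 = 0.03041 m/d
Average linear velocity = 0.03041 / 0.30 = 0.1014 m/d
Retardation R = 1 + ρ_b·K_d/n = 1 + 1.77×2.7/0.30 = 16.93
Contaminant velocity v_c = v/R = 0.1014/16.93 = 0.005988 m/d
t = L/v_c = 62.3/0.005988 = 10400 d
   = 10400/365 = 28.5 yr

28.5 years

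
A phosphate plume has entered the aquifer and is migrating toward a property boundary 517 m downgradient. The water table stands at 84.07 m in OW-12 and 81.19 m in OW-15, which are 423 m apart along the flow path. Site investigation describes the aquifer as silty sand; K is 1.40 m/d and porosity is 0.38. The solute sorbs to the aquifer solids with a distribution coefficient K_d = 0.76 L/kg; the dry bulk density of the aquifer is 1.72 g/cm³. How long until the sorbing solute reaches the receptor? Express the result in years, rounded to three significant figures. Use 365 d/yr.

Hydraulic gradient i = (84.07 − 81.19) / 423 = 2.88 / 423 = 0.006809
Specific discharge q = 1.40 × 0.006809 = 0.009532 m/d
v_s = q/n_e = 0.009532/0.38 = 0.02508 m/d
Retardation R = 1 + ρ_b·K_d/n = 1 + 1.72×0.76/0.38 = 4.440
Contaminant velocity v_c = v/R = 0.02508/4.440 = 0.005650 m/d
t = L/v_c = 517/0.005650 = 91510 d
   = 91510/365 = 251 yr

251 years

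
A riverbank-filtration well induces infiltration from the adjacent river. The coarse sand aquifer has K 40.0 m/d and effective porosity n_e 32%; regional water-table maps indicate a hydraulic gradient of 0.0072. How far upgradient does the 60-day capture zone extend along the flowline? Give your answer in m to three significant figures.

54.0 m

Darcy flux q = K·i = 40.0 × 0.0072 = 0.2880 m/d
Average linear velocity = 0.2880 / 0.32 = 0.9000 m/d
L = v × T = 0.9000 × 60 = 54.00 m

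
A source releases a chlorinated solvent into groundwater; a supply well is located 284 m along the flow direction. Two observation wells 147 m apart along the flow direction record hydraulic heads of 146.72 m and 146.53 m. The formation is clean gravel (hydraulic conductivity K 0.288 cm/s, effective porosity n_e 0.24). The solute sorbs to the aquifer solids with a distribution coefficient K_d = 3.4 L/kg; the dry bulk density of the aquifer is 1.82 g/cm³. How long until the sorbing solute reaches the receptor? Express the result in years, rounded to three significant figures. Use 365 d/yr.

Hydraulic gradient i = (146.72 − 146.53) / 147 = 0.19 / 147 = 0.001293
K = 0.288 cm/s × 864 = 248.8 m/d
Specific discharge q = 248.8 × 0.001293 = 0.3216 m/d
v = Ki/n = 248.8·0.001293/0.24 = 1.340 m/d
Retardation R = 1 + ρ_b·K_d/n = 1 + 1.82×3.4/0.24 = 26.78
Contaminant velocity v_c = v/R = 1.340/26.78 = 0.05003 m/d
t = L/v_c = 284/0.05003 = 5676 d
   = 5676/365 = 15.6 yr

15.6 years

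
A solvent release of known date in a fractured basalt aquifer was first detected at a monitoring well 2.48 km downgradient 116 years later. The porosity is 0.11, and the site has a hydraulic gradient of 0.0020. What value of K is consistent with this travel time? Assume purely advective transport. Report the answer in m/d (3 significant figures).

t = 116 years = 42340 d
L = 2.48 km = 2480 m
v = L / t = 2480 / 42340 = 0.05857 m/d
K = v · n / i = 0.05857 × 0.11 / 0.0020 = 3.22 m/d

3.22 m/d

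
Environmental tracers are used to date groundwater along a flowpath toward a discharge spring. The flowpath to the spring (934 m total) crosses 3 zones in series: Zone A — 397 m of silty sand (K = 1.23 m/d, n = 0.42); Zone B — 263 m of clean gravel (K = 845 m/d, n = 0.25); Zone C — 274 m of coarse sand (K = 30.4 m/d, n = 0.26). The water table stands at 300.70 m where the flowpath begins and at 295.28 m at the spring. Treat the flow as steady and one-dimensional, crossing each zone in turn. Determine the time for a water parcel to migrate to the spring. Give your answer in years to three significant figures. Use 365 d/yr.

Total head drop ΔH = 300.70 − 295.28 = 5.42 m
Continuity: the same q passes through each zone, so ΔH = q·Σ(L_j/K_j) — the zones act as resistances in series.
Σ(L/K) = 397/1.23 + 263/845 + 274/30.4 = 322.8 + 0.3112 + 9.013 = 332.1 d
q = ΔH / Σ(L/K) = 5.42 / 332.1 = 0.01632 m/d (same in every zone)
Zone A: v = q/n = 0.01632/0.42 = 0.03886 m/d → t_A = 397/0.03886 = 10220 d
Zone B: v = q/n = 0.01632/0.25 = 0.06528 m/d → t_B = 263/0.06528 = 4029 d
Zone C: v = q/n = 0.01632/0.26 = 0.06277 m/d → t_C = 274/0.06277 = 4365 d
Total t = 10220 + 4029 + 4365 = 18610 d
   = 18610 / 365 = 51.0 yr

51.0 years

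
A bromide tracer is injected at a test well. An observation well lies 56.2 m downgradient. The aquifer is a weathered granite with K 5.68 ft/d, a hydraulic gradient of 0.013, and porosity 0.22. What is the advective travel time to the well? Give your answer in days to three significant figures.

549 days

K = 5.68 ft/d × 0.3048 = 1.731 m/d
Darcy flux q = K·i = 1.731 × 0.013 = 0.02251 m/d
Average linear velocity = 0.02251 / 0.22 = 0.1023 m/d
t = L / v = 56.2 / 0.1023 = 549.4 d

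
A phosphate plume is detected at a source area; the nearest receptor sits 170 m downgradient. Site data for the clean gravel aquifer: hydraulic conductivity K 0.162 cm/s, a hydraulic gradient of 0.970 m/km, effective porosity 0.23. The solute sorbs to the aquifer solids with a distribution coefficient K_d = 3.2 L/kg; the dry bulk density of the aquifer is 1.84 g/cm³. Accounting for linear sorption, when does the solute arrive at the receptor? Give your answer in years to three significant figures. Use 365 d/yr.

K = 0.162 cm/s × 864 = 140.0 m/d
Specific discharge q = 140.0 × 9.7e-4 = 0.1358 m/d
v_s = q/n_e = 0.1358/0.23 = 0.5903 m/d
Retardation R = 1 + ρ_b·K_d/n = 1 + 1.84×3.2/0.23 = 26.60
Contaminant velocity v_c = v/R = 0.5903/26.60 = 0.02219 m/d
t = L/v_c = 170/0.02219 = 7661 d
   = 7661/365 = 21.0 yr

21.0 years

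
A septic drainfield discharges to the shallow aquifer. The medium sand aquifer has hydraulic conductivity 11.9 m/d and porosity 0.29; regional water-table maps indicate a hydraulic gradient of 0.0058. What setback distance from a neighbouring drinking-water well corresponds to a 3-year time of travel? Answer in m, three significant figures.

Darcy flux q = K·i = 11.9 × 0.0058 = 0.06902 m/d
Seepage velocity v = q / n = 0.06902 / 0.29 = 0.2380 m/d
T = 3 yr × 365 = 1095 d
L = v × T = 0.2380 × 1095 = 260.6 m

261 m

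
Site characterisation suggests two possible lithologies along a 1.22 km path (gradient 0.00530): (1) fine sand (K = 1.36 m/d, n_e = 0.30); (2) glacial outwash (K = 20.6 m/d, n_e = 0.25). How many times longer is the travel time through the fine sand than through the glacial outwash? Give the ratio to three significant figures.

18.2

Unit 1 (fine sand): v = 1.36×0.0053/0.30 = 0.02403 m/d, t = 1220/0.02403 = 50780 d
Unit 2 (glacial outwash): v = 20.6×0.0053/0.25 = 0.4367 m/d, t = 1220/0.4367 = 2794 d
t(fine sand) / t(glacial outwash) = 50780/2794 = 18.2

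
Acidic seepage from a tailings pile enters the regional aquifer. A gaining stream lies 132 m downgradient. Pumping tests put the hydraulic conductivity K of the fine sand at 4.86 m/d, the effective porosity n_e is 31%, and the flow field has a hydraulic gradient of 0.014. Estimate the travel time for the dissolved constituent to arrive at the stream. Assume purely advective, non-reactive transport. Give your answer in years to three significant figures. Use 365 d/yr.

Darcy flux q = K·i = 4.86 × 0.014 = 0.06804 m/d
Seepage velocity v = q / n = 0.06804 / 0.31 = 0.2195 m/d
t = L / v = 132 / 0.2195 = 601.4 d
   = 601.4 / 365 = 1.65 yr

1.65 years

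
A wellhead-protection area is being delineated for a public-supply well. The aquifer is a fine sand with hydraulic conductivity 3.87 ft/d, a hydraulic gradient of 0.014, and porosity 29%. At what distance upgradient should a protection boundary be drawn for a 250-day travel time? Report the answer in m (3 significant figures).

14.2 m

K = 3.87 ft/d × 0.3048 = 1.180 m/d
Darcy flux q = K·i = 1.180 × 0.014 = 0.01651 m/d
Average linear velocity = 0.01651 / 0.29 = 0.05695 m/d
L = v × T = 0.05695 × 250 = 14.24 m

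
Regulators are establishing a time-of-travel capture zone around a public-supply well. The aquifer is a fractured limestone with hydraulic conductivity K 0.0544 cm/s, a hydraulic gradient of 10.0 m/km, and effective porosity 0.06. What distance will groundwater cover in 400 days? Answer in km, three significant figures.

3.13 km

K = 0.0544 cm/s × 864 = 47.00 m/d
Specific discharge q = 47.00 × 0.010 = 0.4700 m/d
Seepage velocity v = q / n = 0.4700 / 0.06 = 7.834 m/d
L = v × T = 7.834 × 400 = 3133 m
   = 3.13 km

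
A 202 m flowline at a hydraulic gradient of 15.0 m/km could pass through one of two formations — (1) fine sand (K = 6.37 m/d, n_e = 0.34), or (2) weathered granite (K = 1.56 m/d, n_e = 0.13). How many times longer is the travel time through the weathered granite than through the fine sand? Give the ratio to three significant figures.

Unit 1 (fine sand): v = 6.37×0.015/0.34 = 0.2810 m/d, t = 202/0.2810 = 718.8 d
Unit 2 (weathered granite): v = 1.56×0.015/0.13 = 0.1800 m/d, t = 202/0.1800 = 1122 d
t(weathered granite) / t(fine sand) = 1122/718.8 = 1.56

1.56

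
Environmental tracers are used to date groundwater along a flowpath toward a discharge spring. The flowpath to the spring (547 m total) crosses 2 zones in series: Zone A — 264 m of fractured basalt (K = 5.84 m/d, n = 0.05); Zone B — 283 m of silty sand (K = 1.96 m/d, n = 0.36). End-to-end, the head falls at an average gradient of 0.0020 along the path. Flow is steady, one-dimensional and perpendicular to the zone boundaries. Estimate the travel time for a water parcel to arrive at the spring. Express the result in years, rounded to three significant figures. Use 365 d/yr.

For zones in series the flux q is common to all zones; the equivalent conductivity is the harmonic (thickness-weighted) mean, K_eq = L_total / Σ(L_j/K_j).
Σ(L/K) = 264/5.84 + 283/1.96 = 45.21 + 144.4 = 189.6 d
K_eq = L_total / Σ(L/K) = 547 / 189.6 = 2.885 m/d
q = K_eq · i = 2.885 × 0.0020 = 0.005770 m/d (same in every zone)
Zone A: v = q/n = 0.005770/0.05 = 0.1154 m/d → t_A = 264/0.1154 = 2288 d
Zone B: v = q/n = 0.005770/0.36 = 0.01603 m/d → t_B = 283/0.01603 = 17660 d
Total t = 2288 + 17660 = 19940 d
   = 19940 / 365 = 54.6 yr

54.6 years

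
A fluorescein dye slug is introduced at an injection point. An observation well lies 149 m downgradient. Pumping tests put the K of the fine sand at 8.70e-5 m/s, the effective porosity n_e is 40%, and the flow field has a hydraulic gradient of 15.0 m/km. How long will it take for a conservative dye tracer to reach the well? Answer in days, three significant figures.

K = 8.70e-5 m/s × 86400 s/d = 7.517 m/d
Darcy flux q = K·i = 7.517 × 0.015 = 0.1128 m/d
v_s = q/n_e = 0.1128/0.40 = 0.2819 m/d
t = L / v = 149 / 0.2819 = 528.6 d

529 days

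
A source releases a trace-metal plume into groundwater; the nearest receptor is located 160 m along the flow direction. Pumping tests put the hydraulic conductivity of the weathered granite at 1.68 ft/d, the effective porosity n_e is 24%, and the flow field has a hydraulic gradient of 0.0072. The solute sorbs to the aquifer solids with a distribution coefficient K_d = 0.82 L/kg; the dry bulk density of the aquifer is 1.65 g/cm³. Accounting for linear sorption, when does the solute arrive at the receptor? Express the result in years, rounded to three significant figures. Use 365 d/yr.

189 years

K = 1.68 ft/d × 0.3048 = 0.5121 m/d
Darcy flux q = K·i = 0.5121 × 0.0072 = 0.003687 m/d
Seepage velocity v = q / n = 0.003687 / 0.24 = 0.01536 m/d
Retardation R = 1 + ρ_b·K_d/n = 1 + 1.65×0.82/0.24 = 6.637
Contaminant velocity v_c = v/R = 0.01536/6.637 = 0.002314 m/d
t = L/v_c = 160/0.002314 = 69130 d
   = 69130/365 = 189 yr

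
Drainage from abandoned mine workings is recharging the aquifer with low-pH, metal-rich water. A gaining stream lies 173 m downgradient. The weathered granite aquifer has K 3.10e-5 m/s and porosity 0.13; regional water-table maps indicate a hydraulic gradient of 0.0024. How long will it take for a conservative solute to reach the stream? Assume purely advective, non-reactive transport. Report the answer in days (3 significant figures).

3500 days

K = 3.10e-5 m/s × 86400 s/d = 2.678 m/d
Specific discharge q = 2.678 × 0.0024 = 0.006428 m/d
Average linear velocity = 0.006428 / 0.13 = 0.04945 m/d
t = L / v = 173 / 0.04945 = 3499 d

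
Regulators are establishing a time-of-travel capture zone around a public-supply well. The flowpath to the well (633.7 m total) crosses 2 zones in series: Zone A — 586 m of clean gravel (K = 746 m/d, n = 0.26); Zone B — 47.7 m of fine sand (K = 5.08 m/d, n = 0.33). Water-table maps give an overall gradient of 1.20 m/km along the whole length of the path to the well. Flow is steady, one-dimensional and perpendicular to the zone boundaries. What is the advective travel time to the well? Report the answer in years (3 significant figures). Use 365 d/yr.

6.16 years

Steady 1-D flow in series ⇒ the Darcy flux q is identical in every zone and the zone head losses add (resistances L/K in series).
Σ(L/K) = 586/746 + 47.7/5.08 = 0.7855 + 9.390 = 10.18 d
K_eq = L_total / Σ(L/K) = 633.7 / 10.18 = 62.28 m/d
q = K_eq · i = 62.28 × 0.0012 = 0.07473 m/d (same in every zone)
Zone A: v = q/n = 0.07473/0.26 = 0.2874 m/d → t_A = 586/0.2874 = 2039 d
Zone B: v = q/n = 0.07473/0.33 = 0.2265 m/d → t_B = 47.7/0.2265 = 210.6 d
Total t = 2039 + 210.6 = 2249 d
   = 2249 / 365 = 6.16 yr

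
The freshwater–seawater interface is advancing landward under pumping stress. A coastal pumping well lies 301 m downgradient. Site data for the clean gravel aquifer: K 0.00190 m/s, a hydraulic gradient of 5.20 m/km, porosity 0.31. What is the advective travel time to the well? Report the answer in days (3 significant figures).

109 days

K = 0.00190 m/s × 86400 s/d = 164.2 m/d
Darcy flux q = K·i = 164.2 × 0.0052 = 0.8536 m/d
v = Ki/n = 164.2·0.0052/0.31 = 2.754 m/d
t = L / v = 301 / 2.754 = 109.3 d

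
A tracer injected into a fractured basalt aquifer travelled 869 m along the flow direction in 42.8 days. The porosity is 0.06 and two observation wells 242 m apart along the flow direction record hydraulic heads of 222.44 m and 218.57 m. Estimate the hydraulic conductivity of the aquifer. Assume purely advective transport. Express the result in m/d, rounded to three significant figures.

76.2 m/d

Hydraulic gradient i = (222.44 − 218.57) / 242 = 3.87 / 242 = 0.01599
v = L / t = 869 / 42.8 = 20.30 m/d
K = v · n / i = 20.30 × 0.06 / 0.01599 = 76.2 m/d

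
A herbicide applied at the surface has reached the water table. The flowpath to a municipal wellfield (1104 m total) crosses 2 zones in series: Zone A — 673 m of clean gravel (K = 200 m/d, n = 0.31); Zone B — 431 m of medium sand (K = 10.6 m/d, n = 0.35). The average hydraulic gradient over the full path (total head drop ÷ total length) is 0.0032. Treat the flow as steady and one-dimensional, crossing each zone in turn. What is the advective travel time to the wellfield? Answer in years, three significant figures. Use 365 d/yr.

Continuity: the same q passes through each zone, so ΔH = q·Σ(L_j/K_j) — the zones act as resistances in series.
Σ(L/K) = 673/200 + 431/10.6 = 3.365 + 40.66 = 44.03 d
K_eq = L_total / Σ(L/K) = 1104 / 44.03 = 25.08 m/d
q = K_eq · i = 25.08 × 0.0032 = 0.08024 m/d (same in every zone)
Zone A: v = q/n = 0.08024/0.31 = 0.2589 m/d → t_A = 673/0.2589 = 2600 d
Zone B: v = q/n = 0.08024/0.35 = 0.2293 m/d → t_B = 431/0.2293 = 1880 d
Total t = 2600 + 1880 = 4480 d
   = 4480 / 365 = 12.3 yr

12.3 years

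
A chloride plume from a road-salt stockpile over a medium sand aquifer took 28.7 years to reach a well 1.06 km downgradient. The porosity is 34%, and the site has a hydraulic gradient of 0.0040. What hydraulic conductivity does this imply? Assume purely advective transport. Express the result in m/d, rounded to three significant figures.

t = 28.7 years = 10480 d
L = 1.06 km = 1060 m
v = L / t = 1060 / 10480 = 0.1012 m/d
K = v · n / i = 0.1012 × 0.34 / 0.0040 = 8.60 m/d

8.60 m/d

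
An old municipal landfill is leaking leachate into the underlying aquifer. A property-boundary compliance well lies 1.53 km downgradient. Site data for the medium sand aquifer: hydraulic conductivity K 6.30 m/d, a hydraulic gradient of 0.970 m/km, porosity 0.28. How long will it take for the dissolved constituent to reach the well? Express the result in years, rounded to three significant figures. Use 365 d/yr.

192 years

Specific discharge q = 6.30 × 9.7e-4 = 0.006111 m/d
Seepage velocity v = q / n = 0.006111 / 0.28 = 0.02182 m/d
L = 1.53 km = 1530 m
t = L / v = 1530 / 0.02182 = 70100 d
   = 70100 / 365 = 192 yr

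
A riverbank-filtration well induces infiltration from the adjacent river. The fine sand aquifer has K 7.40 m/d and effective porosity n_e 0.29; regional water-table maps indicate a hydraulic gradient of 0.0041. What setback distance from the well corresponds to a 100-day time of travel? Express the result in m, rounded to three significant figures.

q = Ki = 7.40 × 0.0041 = 0.03034 m/d
v = Ki/n = 7.40·0.0041/0.29 = 0.1046 m/d
L = v × T = 0.1046 × 100 = 10.46 m

10.5 m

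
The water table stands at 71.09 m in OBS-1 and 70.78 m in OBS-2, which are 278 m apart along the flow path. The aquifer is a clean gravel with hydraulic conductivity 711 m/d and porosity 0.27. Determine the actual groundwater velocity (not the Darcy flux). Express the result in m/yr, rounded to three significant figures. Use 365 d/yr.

Hydraulic gradient i = (71.09 − 70.78) / 278 = 0.31 / 278 = 0.001115
Specific discharge q = 711 × 0.001115 = 0.7928 m/d
Seepage velocity v = q / n = 0.7928 / 0.27 = 2.936 m/d
   = 2.936 × 365 = 1070 m/yr

1070 m/yr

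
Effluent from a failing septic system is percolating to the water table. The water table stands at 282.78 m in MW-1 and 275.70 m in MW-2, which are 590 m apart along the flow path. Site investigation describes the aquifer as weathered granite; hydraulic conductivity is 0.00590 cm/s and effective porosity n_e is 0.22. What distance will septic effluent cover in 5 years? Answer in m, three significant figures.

507 m

Hydraulic gradient i = (282.78 − 275.70) / 590 = 7.08 / 590 = 0.01200
K = 0.00590 cm/s × 864 = 5.098 m/d
q = Ki = 5.098 × 0.01200 = 0.06117 m/d
Average linear velocity = 0.06117 / 0.22 = 0.2781 m/d
T = 5 yr × 365 = 1825 d
L = v × T = 0.2781 × 1825 = 507.4 m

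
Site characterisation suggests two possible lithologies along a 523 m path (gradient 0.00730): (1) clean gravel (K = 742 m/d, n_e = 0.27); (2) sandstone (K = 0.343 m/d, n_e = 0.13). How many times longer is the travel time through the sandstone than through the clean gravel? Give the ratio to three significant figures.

1040

Unit 1 (clean gravel): v = 742×0.0073/0.27 = 20.06 m/d, t = 523/20.06 = 26.07 d
Unit 2 (sandstone): v = 0.343×0.0073/0.13 = 0.01926 m/d, t = 523/0.01926 = 27150 d
t(sandstone) / t(clean gravel) = 27150/26.07 = 1040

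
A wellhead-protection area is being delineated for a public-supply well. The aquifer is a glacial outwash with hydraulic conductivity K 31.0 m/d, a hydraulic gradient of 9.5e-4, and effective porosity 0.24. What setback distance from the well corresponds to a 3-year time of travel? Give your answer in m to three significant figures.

q = Ki = 31.0 × 9.5e-4 = 0.02945 m/d
Seepage velocity v = q / n = 0.02945 / 0.24 = 0.1227 m/d
T = 3 yr × 365 = 1095 d
L = v × T = 0.1227 × 1095 = 134.4 m

134 m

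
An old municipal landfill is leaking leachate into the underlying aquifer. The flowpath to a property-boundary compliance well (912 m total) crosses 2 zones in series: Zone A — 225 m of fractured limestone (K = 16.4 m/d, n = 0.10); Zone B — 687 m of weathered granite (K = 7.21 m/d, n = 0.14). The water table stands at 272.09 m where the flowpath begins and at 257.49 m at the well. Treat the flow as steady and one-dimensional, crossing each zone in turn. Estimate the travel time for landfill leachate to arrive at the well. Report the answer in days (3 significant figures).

Total head drop ΔH = 272.09 − 257.49 = 14.60 m
Steady 1-D flow in series ⇒ the Darcy flux q is identical in every zone and the zone head losses add (resistances L/K in series).
Σ(L/K) = 225/16.4 + 687/7.21 = 13.72 + 95.28 = 109.0 d
q = ΔH / Σ(L/K) = 14.60 / 109.0 = 0.1339 m/d (same in every zone)
Zone A: v = q/n = 0.1339/0.10 = 1.339 m/d → t_A = 225/1.339 = 168.0 d
Zone B: v = q/n = 0.1339/0.14 = 0.9567 m/d → t_B = 687/0.9567 = 718.1 d
Total t = 168.0 + 718.1 = 886.1 d

886 days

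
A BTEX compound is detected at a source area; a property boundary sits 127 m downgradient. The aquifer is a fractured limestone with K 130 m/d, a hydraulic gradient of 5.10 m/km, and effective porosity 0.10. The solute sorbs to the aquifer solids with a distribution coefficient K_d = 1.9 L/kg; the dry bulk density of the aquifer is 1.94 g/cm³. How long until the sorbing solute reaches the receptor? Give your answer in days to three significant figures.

Darcy flux q = K·i = 130 × 0.0051 = 0.6630 m/d
Seepage velocity v = q / n = 0.6630 / 0.10 = 6.630 m/d
Retardation R = 1 + ρ_b·K_d/n = 1 + 1.94×1.9/0.10 = 37.86
Contaminant velocity v_c = v/R = 6.630/37.86 = 0.1751 m/d
t = L/v_c = 127/0.1751 = 725.2 d

725 days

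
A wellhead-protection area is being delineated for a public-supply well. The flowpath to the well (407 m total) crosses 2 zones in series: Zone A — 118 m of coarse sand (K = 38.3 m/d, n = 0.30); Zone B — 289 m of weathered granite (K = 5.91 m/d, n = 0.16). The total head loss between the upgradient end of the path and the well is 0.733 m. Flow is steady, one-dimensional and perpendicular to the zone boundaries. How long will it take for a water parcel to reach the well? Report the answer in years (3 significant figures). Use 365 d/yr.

Steady 1-D flow in series ⇒ the Darcy flux q is identical in every zone and the zone head losses add (resistances L/K in series).
Σ(L/K) = 118/38.3 + 289/5.91 = 3.081 + 48.90 = 51.98 d
q = ΔH / Σ(L/K) = 0.733 / 51.98 = 0.01410 m/d (same in every zone)
Zone A: v = q/n = 0.01410/0.30 = 0.04700 m/d → t_A = 118/0.04700 = 2510 d
Zone B: v = q/n = 0.01410/0.16 = 0.08813 m/d → t_B = 289/0.08813 = 3279 d
Total t = 2510 + 3279 = 5790 d
   = 5790 / 365 = 15.9 yr

15.9 years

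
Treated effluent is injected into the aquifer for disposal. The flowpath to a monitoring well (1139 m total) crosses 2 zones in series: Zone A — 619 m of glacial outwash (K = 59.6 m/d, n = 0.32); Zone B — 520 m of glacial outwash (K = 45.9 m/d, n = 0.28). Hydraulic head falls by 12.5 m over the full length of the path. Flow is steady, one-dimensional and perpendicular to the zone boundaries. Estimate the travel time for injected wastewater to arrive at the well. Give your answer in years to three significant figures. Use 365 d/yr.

Steady 1-D flow in series ⇒ the Darcy flux q is identical in every zone and the zone head losses add (resistances L/K in series).
Σ(L/K) = 619/59.6 + 520/45.9 = 10.39 + 11.33 = 21.71 d
q = ΔH / Σ(L/K) = 12.5 / 21.71 = 0.5756 m/d (same in every zone)
Zone A: v = q/n = 0.5756/0.32 = 1.799 m/d → t_A = 619/1.799 = 344.1 d
Zone B: v = q/n = 0.5756/0.28 = 2.056 m/d → t_B = 520/2.056 = 252.9 d
Total t = 344.1 + 252.9 = 597.0 d
   = 597.0 / 365 = 1.64 yr

1.64 years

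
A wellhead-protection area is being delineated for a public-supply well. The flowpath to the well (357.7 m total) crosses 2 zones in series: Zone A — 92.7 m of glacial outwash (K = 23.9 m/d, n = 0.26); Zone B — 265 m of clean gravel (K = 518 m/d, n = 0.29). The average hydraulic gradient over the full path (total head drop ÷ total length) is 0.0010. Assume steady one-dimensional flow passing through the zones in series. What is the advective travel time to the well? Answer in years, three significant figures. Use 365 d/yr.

3.39 years

Steady 1-D flow in series ⇒ the Darcy flux q is identical in every zone and the zone head losses add (resistances L/K in series).
Σ(L/K) = 92.7/23.9 + 265/518 = 3.879 + 0.5116 = 4.390 d
K_eq = L_total / Σ(L/K) = 357.7 / 4.390 = 81.48 m/d
q = K_eq · i = 81.48 × 0.0010 = 0.08148 m/d (same in every zone)
Zone A: v = q/n = 0.08148/0.26 = 0.3134 m/d → t_A = 92.7/0.3134 = 295.8 d
Zone B: v = q/n = 0.08148/0.29 = 0.2810 m/d → t_B = 265/0.2810 = 943.2 d
Total t = 295.8 + 943.2 = 1239 d
   = 1239 / 365 = 3.39 yr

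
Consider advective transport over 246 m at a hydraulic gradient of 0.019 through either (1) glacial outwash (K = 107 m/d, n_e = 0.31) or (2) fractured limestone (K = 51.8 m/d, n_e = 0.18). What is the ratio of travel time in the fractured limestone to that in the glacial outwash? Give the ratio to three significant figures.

Unit 1 (glacial outwash): v = 107×0.019/0.31 = 6.558 m/d, t = 246/6.558 = 37.51 d
Unit 2 (fractured limestone): v = 51.8×0.019/0.18 = 5.468 m/d, t = 246/5.468 = 44.99 d
t(fractured limestone) / t(glacial outwash) = 44.99/37.51 = 1.20

1.20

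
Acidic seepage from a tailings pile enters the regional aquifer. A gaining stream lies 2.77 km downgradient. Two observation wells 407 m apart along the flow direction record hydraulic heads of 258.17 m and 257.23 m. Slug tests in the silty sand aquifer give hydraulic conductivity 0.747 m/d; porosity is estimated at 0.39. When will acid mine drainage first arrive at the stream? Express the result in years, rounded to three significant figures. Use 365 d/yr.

Hydraulic gradient i = (258.17 − 257.23) / 407 = 0.94 / 407 = 0.002310
q = Ki = 0.747 × 0.002310 = 0.001725 m/d
v = Ki/n = 0.747·0.002310/0.39 = 0.004424 m/d
L = 2.77 km = 2770 m
t = L / v = 2770 / 0.004424 = 626200 d
   = 626200 / 365 = 1720 yr

1720 years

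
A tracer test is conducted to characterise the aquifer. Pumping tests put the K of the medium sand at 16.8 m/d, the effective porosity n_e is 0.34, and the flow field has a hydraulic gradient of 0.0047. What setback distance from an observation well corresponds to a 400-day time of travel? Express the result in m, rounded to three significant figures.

Darcy flux q = K·i = 16.8 × 0.0047 = 0.07896 m/d
v_s = q/n_e = 0.07896/0.34 = 0.2322 m/d
L = v × T = 0.2322 × 400 = 92.89 m

92.9 m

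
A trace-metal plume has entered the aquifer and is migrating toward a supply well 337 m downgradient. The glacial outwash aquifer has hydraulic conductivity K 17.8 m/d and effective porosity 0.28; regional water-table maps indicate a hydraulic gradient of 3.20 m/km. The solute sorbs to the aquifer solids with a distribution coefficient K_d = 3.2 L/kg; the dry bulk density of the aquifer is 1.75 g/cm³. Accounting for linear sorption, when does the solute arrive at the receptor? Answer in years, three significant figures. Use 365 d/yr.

Specific discharge q = 17.8 × 0.0032 = 0.05696 m/d
v_s = q/n_e = 0.05696/0.28 = 0.2034 m/d
Retardation R = 1 + ρ_b·K_d/n = 1 + 1.75×3.2/0.28 = 21.00
Contaminant velocity v_c = v/R = 0.2034/21.00 = 0.009687 m/d
t = L/v_c = 337/0.009687 = 34790 d
   = 34790/365 = 95.3 yr

95.3 years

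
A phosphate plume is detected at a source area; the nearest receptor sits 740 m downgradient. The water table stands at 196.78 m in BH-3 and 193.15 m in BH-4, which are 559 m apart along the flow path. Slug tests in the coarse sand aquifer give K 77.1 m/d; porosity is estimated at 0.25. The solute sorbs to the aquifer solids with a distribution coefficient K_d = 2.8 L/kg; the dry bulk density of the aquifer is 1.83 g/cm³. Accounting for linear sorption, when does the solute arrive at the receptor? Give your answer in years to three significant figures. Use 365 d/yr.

21.8 years

Hydraulic gradient i = (196.78 − 193.15) / 559 = 3.63 / 559 = 0.006494
Darcy flux q = K·i = 77.1 × 0.006494 = 0.5007 m/d
Average linear velocity = 0.5007 / 0.25 = 2.003 m/d
Retardation R = 1 + ρ_b·K_d/n = 1 + 1.83×2.8/0.25 = 21.50
Contaminant velocity v_c = v/R = 2.003/21.50 = 0.09316 m/d
t = L/v_c = 740/0.09316 = 7943 d
   = 7943/365 = 21.8 yr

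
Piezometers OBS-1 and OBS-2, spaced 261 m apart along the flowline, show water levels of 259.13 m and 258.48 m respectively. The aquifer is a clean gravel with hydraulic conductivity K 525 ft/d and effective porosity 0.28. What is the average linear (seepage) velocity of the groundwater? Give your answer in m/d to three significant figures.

Hydraulic gradient i = (259.13 − 258.48) / 261 = 0.65 / 261 = 0.002490
K = 525 ft/d × 0.3048 = 160.0 m/d
Darcy flux q = K·i = 160.0 × 0.002490 = 0.3985 m/d
v_s = q/n_e = 0.3985/0.28 = 1.423 m/d

1.42 m/d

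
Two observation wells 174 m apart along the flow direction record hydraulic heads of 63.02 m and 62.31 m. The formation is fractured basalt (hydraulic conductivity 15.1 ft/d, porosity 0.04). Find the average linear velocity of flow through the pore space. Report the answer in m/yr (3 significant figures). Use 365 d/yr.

Hydraulic gradient i = (63.02 − 62.31) / 174 = 0.71 / 174 = 0.004080
K = 15.1 ft/d × 0.3048 = 4.602 m/d
Specific discharge q = 4.602 × 0.004080 = 0.01878 m/d
Seepage velocity v = q / n = 0.01878 / 0.04 = 0.4695 m/d
   = 0.4695 × 365 = 171 m/yr

171 m/yr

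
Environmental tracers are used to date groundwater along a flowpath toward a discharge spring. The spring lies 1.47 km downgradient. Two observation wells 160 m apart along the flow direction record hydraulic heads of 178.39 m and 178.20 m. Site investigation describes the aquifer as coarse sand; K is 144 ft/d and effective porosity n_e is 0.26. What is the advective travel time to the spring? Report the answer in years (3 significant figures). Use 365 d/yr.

Hydraulic gradient i = (178.39 − 178.20) / 160 = 0.19 / 160 = 0.001188
K = 144 ft/d × 0.3048 = 43.89 m/d
Specific discharge q = 43.89 × 0.001188 = 0.05212 m/d
Average linear velocity = 0.05212 / 0.26 = 0.2005 m/d
L = 1.47 km = 1470 m
t = L / v = 1470 / 0.2005 = 7333 d
   = 7333 / 365 = 20.1 yr

20.1 years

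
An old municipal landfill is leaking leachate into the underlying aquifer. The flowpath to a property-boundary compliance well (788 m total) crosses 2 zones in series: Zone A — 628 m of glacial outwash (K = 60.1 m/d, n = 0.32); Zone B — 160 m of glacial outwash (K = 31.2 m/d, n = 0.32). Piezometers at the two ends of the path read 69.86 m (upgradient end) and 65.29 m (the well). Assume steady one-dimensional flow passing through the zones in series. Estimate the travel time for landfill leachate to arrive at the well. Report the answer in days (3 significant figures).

Total head drop ΔH = 69.86 − 65.29 = 4.57 m
Continuity: the same q passes through each zone, so ΔH = q·Σ(L_j/K_j) — the zones act as resistances in series.
Σ(L/K) = 628/60.1 + 160/31.2 = 10.45 + 5.128 = 15.58 d
q = ΔH / Σ(L/K) = 4.57 / 15.58 = 0.2934 m/d (same in every zone)
Zone A: v = q/n = 0.2934/0.32 = 0.9168 m/d → t_A = 628/0.9168 = 685.0 d
Zone B: v = q/n = 0.2934/0.32 = 0.9168 m/d → t_B = 160/0.9168 = 174.5 d
Total t = 685.0 + 174.5 = 859.5 d

860 days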